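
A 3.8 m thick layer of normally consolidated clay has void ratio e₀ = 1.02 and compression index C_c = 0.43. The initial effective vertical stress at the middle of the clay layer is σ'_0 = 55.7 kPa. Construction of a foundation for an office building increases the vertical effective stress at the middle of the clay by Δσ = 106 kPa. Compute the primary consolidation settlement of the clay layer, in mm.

Final effective stress: σ'_f = σ'_0 + Δσ = 55.7 + 106 = 161.7 kPa.
Normally consolidated clay, so the full stress increment lies on the virgin compression line:
S_c = C_c·H/(1+e₀)·log₁₀(σ'_f/σ'_0) = 0.43×3.8/(1+1.02)×log₁₀(161.7/55.7)
    = 0.80891 × 0.46285 = 0.3744 m

S_c ≈ 374 mm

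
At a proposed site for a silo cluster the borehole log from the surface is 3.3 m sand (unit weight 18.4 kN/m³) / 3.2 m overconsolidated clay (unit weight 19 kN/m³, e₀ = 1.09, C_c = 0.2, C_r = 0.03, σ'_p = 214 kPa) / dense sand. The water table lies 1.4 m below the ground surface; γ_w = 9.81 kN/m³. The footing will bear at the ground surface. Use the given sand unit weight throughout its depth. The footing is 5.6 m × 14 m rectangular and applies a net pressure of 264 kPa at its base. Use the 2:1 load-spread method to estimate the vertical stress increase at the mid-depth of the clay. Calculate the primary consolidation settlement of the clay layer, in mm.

S_c ≈ 20.8 mm

Mid-depth of clay below the ground surface: z = 3.3 + 3.2/2 = 4.9 m.
Total vertical stress at mid-clay: σ_v = 18.4×3.3 + 19×1.6 = 91.12 kPa.
Pore pressure: u = 9.81×(4.9 − 1.4) = 34.335 kPa.
Initial effective stress: σ'_0 = σ_v − u = 91.12 − 34.335 = 56.785 kPa.
Stress increase at mid-clay by the 2:1 spreading method:
Δσ = qBL/((B+z)(L+z)) = 264×5.6×14/((5.6+4.9)(14+4.9)) = 104.3 kPa
Final effective stress: σ'_f = 56.785 + 104.3 = 161.08 kPa.
σ'_f = 161.08 ≤ σ'_p = 214 kPa, so the clay remains overconsolidated and only the recompression index applies:
S_c = C_r·H/(1+e₀)·log₁₀(σ'_f/σ'_0) = 0.03×3.2/2.09×log₁₀(161.08/56.785)
    = 0.045933 × 0.45281 = 0.0208 m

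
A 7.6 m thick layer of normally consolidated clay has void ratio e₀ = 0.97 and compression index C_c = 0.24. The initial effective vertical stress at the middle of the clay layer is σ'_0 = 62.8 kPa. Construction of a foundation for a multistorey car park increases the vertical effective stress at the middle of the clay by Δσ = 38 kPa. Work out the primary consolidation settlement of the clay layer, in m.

S_c ≈ 0.19 m

Final effective stress: σ'_f = σ'_0 + Δσ = 62.8 + 38 = 100.8 kPa.
Normally consolidated clay, so the full stress increment lies on the virgin compression line:
S_c = C_c·H/(1+e₀)·log₁₀(σ'_f/σ'_0) = 0.24×7.6/(1+0.97)×log₁₀(100.8/62.8)
    = 0.92589 × 0.2055 = 0.1903 m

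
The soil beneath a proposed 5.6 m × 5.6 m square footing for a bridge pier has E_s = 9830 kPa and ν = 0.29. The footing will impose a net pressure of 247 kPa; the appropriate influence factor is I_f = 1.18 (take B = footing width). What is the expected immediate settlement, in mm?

S_e ≈ 152 mm

Immediate (elastic) settlement: S_e = q·B·(1−ν²)/E_s · I_f.
S_e = 247 × 5.6 × (1 − 0.29²) / 9830 × 1.18
    = 247 × 5.6 × 0.9159 / 9830 × 1.18
    = 0.1521 m = 152.1 mm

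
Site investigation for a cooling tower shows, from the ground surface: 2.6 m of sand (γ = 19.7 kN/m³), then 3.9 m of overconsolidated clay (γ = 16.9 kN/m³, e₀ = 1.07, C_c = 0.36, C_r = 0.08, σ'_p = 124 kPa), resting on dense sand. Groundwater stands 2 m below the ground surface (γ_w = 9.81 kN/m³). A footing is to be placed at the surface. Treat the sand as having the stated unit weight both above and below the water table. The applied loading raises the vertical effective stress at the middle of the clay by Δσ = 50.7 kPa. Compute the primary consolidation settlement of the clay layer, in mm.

Mid-depth of clay below the ground surface: z = 2.6 + 3.9/2 = 4.55 m.
Total vertical stress at mid-clay: σ_v = 19.7×2.6 + 16.9×1.95 = 84.175 kPa.
Pore pressure: u = 9.81×(4.55 − 2) = 25.015 kPa.
Initial effective stress: σ'_0 = σ_v − u = 84.175 − 25.015 = 59.16 kPa.
Final effective stress: σ'_f = 59.16 + 50.7 = 109.86 kPa.
σ'_f = 109.86 ≤ σ'_p = 124 kPa, so the clay remains overconsolidated and only the recompression index applies:
S_c = C_r·H/(1+e₀)·log₁₀(σ'_f/σ'_0) = 0.08×3.9/2.07×log₁₀(109.86/59.16)
    = 0.15073 × 0.26881 = 0.04052 m

S_c ≈ 40.5 mm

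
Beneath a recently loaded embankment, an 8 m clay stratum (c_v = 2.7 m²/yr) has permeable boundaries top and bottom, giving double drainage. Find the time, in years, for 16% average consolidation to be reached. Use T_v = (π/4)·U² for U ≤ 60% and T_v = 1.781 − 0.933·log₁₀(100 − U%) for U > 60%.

t ≈ 0.119 years

Drainage path length: H_d = H/2 = 4 m (double drainage).
U ≤ 60%: T_v = (π/4)·U² = (π/4)×0.16² = 0.020106.
t = T_v·H_d²/c_v = 0.020106×4²/2.7 = 0.1191 years.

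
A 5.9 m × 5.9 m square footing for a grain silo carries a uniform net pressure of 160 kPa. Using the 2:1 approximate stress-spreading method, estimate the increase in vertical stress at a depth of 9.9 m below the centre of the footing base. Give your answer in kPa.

Δσ_z ≈ 22.3 kPa

By the 2:1 method the load spreads at 1 horizontal : 2 vertical, so at depth z the loaded area has grown by z in each plan dimension:
Δσ = qBL/((B+z)(L+z)) = 160×5.9×5.9/((5.9+9.9)(5.9+9.9)) = 22.311 kPa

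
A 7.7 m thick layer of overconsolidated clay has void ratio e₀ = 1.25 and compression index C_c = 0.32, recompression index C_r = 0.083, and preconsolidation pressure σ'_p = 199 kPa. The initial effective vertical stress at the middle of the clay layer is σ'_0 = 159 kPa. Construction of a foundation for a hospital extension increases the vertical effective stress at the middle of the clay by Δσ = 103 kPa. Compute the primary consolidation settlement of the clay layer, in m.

Final effective stress: σ'_f = 159 + 103 = 262 kPa.
σ'_f = 262 > σ'_p = 199 kPa, so the stress path crosses the preconsolidation pressure — recompression up to σ'_p, then virgin compression beyond:
S_c = H/(1+e₀)·[C_r·log₁₀(σ'_p/σ'_0) + C_c·log₁₀(σ'_f/σ'_p)]
    = 7.7/2.25 × [0.083×log₁₀(199/159) + 0.32×log₁₀(262/199)]
    = 3.4222 × [0.0080888 + 0.038223] = 0.1585 m

S_c ≈ 0.158 m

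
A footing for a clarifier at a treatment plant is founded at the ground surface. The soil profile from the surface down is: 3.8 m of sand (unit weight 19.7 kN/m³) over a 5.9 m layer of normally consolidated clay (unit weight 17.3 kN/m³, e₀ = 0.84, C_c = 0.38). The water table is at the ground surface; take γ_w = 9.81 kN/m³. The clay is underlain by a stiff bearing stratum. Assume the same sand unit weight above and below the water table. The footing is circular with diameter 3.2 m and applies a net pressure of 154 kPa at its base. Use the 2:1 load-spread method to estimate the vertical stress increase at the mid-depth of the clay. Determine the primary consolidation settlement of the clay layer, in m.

Mid-depth of clay below the ground surface: z = 3.8 + 5.9/2 = 6.75 m.
Total vertical stress at mid-clay: σ_v = 19.7×3.8 + 17.3×2.95 = 125.9 kPa.
Pore pressure: u = 9.81×(6.75 − 0) = 66.218 kPa.
Initial effective stress: σ'_0 = σ_v − u = 125.9 − 66.218 = 59.682 kPa.
Stress increase at mid-clay by the 2:1 spreading method:
Δσ ≈ qD²/(D+z)² = 154×3.2²/(3.2+6.75)² = 15.928 kPa
Final effective stress: σ'_f = σ'_0 + Δσ = 59.682 + 15.928 = 75.61 kPa.
Normally consolidated clay, so the full stress increment lies on the virgin compression line:
S_c = C_c·H/(1+e₀)·log₁₀(σ'_f/σ'_0) = 0.38×5.9/(1+0.84)×log₁₀(75.61/59.682)
    = 1.2185 × 0.10274 = 0.1252 m

S_c ≈ 0.125 m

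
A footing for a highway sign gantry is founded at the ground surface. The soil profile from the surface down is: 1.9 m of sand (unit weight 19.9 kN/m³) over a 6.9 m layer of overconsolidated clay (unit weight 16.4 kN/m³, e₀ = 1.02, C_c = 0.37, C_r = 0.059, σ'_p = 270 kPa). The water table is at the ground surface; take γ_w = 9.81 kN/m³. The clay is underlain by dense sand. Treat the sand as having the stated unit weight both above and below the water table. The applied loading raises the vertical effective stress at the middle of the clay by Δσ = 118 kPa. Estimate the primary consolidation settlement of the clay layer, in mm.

Mid-depth of clay below the ground surface: z = 1.9 + 6.9/2 = 5.35 m.
Total vertical stress at mid-clay: σ_v = 19.9×1.9 + 16.4×3.45 = 94.39 kPa.
Pore pressure: u = 9.81×(5.35 − 0) = 52.483 kPa.
Initial effective stress: σ'_0 = σ_v − u = 94.39 − 52.483 = 41.907 kPa.
Final effective stress: σ'_f = 41.907 + 118 = 159.91 kPa.
σ'_f = 159.91 ≤ σ'_p = 270 kPa, so the clay remains overconsolidated and only the recompression index applies:
S_c = C_r·H/(1+e₀)·log₁₀(σ'_f/σ'_0) = 0.059×6.9/2.02×log₁₀(159.91/41.907)
    = 0.20153 × 0.58159 = 0.1172 m

S_c ≈ 117 mm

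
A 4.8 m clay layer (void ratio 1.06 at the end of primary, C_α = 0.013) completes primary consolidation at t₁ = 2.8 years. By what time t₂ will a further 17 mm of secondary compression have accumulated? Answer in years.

S_s = C_α·H/(1+e_p)·log₁₀(t₂/t₁) ⇒ log₁₀(t₂/t₁) = S_s·(1+e_p)/(C_α·H).
log₁₀(t₂/t₁) = 0.017 × (1+1.06) / (0.013×4.8) = 0.5612
t₂ = t₁ × 10^0.5612 = 2.8 × 3.641 = 10.19 years

t₂ ≈ 10.2 years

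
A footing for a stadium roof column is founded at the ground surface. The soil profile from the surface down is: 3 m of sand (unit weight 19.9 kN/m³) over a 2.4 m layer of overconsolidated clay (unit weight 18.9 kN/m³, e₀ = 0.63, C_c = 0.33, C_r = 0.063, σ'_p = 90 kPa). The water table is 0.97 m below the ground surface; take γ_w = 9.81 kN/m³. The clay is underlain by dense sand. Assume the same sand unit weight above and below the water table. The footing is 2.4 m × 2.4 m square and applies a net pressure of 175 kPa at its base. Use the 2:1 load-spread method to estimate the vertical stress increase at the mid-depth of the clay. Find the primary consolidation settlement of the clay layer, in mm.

S_c ≈ 15.1 mm

Mid-depth of clay below the ground surface: z = 3 + 2.4/2 = 4.2 m.
Total vertical stress at mid-clay: σ_v = 19.9×3 + 18.9×1.2 = 82.38 kPa.
Pore pressure: u = 9.81×(4.2 − 0.97) = 31.686 kPa.
Initial effective stress: σ'_0 = σ_v − u = 82.38 − 31.686 = 50.694 kPa.
Stress increase at mid-clay by the 2:1 spreading method:
Δσ = qBL/((B+z)(L+z)) = 175×2.4×2.4/((2.4+4.2)(2.4+4.2)) = 23.14 kPa
Final effective stress: σ'_f = 50.694 + 23.14 = 73.834 kPa.
σ'_f = 73.834 ≤ σ'_p = 90 kPa, so the clay remains overconsolidated and only the recompression index applies:
S_c = C_r·H/(1+e₀)·log₁₀(σ'_f/σ'_0) = 0.063×2.4/1.63×log₁₀(73.834/50.694)
    = 0.092761 × 0.1633 = 0.01515 m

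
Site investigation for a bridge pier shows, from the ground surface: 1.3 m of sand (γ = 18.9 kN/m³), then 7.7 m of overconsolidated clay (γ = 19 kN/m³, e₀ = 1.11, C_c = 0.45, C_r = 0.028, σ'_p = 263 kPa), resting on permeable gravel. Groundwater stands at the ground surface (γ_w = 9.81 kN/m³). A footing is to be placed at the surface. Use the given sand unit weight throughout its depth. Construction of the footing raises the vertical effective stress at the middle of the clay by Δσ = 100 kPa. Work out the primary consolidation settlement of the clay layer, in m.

Mid-depth of clay below the ground surface: z = 1.3 + 7.7/2 = 5.15 m.
Total vertical stress at mid-clay: σ_v = 18.9×1.3 + 19×3.85 = 97.72 kPa.
Pore pressure: u = 9.81×(5.15 − 0) = 50.522 kPa.
Initial effective stress: σ'_0 = σ_v − u = 97.72 − 50.522 = 47.198 kPa.
Final effective stress: σ'_f = 47.198 + 100 = 147.2 kPa.
σ'_f = 147.2 ≤ σ'_p = 263 kPa, so the clay remains overconsolidated and only the recompression index applies:
S_c = C_r·H/(1+e₀)·log₁₀(σ'_f/σ'_0) = 0.028×7.7/2.11×log₁₀(147.2/47.198)
    = 0.10218 × 0.49398 = 0.05048 m

S_c ≈ 0.0505 m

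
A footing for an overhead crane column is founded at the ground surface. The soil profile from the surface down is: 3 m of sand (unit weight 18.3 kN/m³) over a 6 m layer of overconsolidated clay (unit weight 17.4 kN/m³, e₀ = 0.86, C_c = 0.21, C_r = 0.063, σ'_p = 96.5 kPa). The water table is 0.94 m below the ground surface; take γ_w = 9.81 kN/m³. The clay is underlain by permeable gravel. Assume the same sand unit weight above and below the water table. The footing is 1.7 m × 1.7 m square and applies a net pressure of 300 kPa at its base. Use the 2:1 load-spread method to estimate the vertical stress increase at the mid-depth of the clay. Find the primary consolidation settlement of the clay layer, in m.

S_c ≈ 0.02 m

Mid-depth of clay below the ground surface: z = 3 + 6/2 = 6 m.
Total vertical stress at mid-clay: σ_v = 18.3×3 + 17.4×3 = 107.1 kPa.
Pore pressure: u = 9.81×(6 − 0.94) = 49.639 kPa.
Initial effective stress: σ'_0 = σ_v − u = 107.1 − 49.639 = 57.461 kPa.
Stress increase at mid-clay by the 2:1 spreading method:
Δσ = qBL/((B+z)(L+z)) = 300×1.7×1.7/((1.7+6)(1.7+6)) = 14.623 kPa
Final effective stress: σ'_f = 57.461 + 14.623 = 72.084 kPa.
σ'_f = 72.084 ≤ σ'_p = 96.5 kPa, so the clay remains overconsolidated and only the recompression index applies:
S_c = C_r·H/(1+e₀)·log₁₀(σ'_f/σ'_0) = 0.063×6/1.86×log₁₀(72.084/57.461)
    = 0.20323 × 0.098466 = 0.02001 m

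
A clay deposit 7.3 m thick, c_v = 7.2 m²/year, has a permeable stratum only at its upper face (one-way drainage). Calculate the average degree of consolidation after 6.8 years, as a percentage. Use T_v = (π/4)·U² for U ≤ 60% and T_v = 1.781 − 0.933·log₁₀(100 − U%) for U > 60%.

Drainage path length: H_d = H = 7.3 m (single drainage).
T_v = c_v·t/H_d² = 7.2×6.8/7.3² = 0.91875.
T_v = 0.91875 corresponds to the U > 60% branch:
U = 1 − 10^((1.781 − T_v)/0.933)/100 = 0.916

U ≈ 91.6 %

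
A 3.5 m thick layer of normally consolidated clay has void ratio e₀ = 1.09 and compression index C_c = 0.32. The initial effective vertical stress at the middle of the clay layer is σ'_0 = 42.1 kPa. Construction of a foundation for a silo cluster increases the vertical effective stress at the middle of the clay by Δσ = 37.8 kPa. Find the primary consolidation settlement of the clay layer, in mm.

Final effective stress: σ'_f = σ'_0 + Δσ = 42.1 + 37.8 = 79.9 kPa.
Normally consolidated clay, so the full stress increment lies on the virgin compression line:
S_c = C_c·H/(1+e₀)·log₁₀(σ'_f/σ'_0) = 0.32×3.5/(1+1.09)×log₁₀(79.9/42.1)
    = 0.53589 × 0.27826 = 0.1491 m

S_c ≈ 149 mm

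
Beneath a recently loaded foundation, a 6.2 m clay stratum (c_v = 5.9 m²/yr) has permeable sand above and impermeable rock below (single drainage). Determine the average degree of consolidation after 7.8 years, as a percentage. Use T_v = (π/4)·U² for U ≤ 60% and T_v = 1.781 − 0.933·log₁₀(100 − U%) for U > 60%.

U ≈ 95.8 %

Drainage path length: H_d = H = 6.2 m (single drainage).
T_v = c_v·t/H_d² = 5.9×7.8/6.2² = 1.1972.
T_v = 1.1972 corresponds to the U > 60% branch:
U = 1 − 10^((1.781 − T_v)/0.933)/100 = 0.9578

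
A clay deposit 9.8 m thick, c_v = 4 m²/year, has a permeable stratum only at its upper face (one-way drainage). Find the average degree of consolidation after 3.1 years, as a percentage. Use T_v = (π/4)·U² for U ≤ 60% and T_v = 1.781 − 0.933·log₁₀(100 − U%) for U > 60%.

Drainage path length: H_d = H = 9.8 m (single drainage).
T_v = c_v·t/H_d² = 4×3.1/9.8² = 0.12911.
T_v = 0.12911 corresponds to the U ≤ 60% branch:
U = √(4T_v/π) = 0.4054

U ≈ 40.5 %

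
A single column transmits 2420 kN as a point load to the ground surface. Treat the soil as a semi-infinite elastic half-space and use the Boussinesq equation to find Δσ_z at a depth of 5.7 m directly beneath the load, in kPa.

Δσ_z ≈ 35.6 kPa

Boussinesq vertical stress below a point load on an elastic half-space:
Δσ_z = 3P/(2πz²) · [1 + (r/z)²]^(−5/2)
r/z = 0/5.7 = 0; [1+(r/z)²]^(−5/2) = 1.
Δσ_z = 3×2420/(2π×5.7²) × 1 = 35.564 × 1 = 35.56 kPa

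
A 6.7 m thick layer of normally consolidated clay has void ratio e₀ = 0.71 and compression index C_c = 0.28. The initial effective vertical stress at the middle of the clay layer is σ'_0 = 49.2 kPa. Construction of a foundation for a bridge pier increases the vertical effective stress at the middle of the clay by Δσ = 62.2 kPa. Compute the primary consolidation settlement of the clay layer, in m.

S_c ≈ 0.389 m

Final effective stress: σ'_f = σ'_0 + Δσ = 49.2 + 62.2 = 111.4 kPa.
Normally consolidated clay, so the full stress increment lies on the virgin compression line:
S_c = C_c·H/(1+e₀)·log₁₀(σ'_f/σ'_0) = 0.28×6.7/(1+0.71)×log₁₀(111.4/49.2)
    = 1.0971 × 0.35492 = 0.3894 m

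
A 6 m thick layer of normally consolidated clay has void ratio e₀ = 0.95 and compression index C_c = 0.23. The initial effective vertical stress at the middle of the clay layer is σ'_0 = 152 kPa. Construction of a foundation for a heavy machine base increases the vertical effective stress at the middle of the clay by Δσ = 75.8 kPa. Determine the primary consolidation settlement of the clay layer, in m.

S_c ≈ 0.124 m

Final effective stress: σ'_f = σ'_0 + Δσ = 152 + 75.8 = 227.8 kPa.
Normally consolidated clay, so the full stress increment lies on the virgin compression line:
S_c = C_c·H/(1+e₀)·log₁₀(σ'_f/σ'_0) = 0.23×6/(1+0.95)×log₁₀(227.8/152)
    = 0.70769 × 0.17571 = 0.1243 m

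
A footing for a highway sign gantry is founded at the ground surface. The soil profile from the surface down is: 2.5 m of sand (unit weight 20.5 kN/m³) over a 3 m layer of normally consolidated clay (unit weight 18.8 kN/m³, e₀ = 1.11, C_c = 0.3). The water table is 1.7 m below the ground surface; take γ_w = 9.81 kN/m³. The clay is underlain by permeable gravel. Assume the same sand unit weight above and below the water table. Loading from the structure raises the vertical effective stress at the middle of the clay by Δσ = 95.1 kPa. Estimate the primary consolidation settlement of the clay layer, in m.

Mid-depth of clay below the ground surface: z = 2.5 + 3/2 = 4 m.
Total vertical stress at mid-clay: σ_v = 20.5×2.5 + 18.8×1.5 = 79.45 kPa.
Pore pressure: u = 9.81×(4 − 1.7) = 22.563 kPa.
Initial effective stress: σ'_0 = σ_v − u = 79.45 − 22.563 = 56.887 kPa.
Final effective stress: σ'_f = σ'_0 + Δσ = 56.887 + 95.1 = 151.99 kPa.
Normally consolidated clay, so the full stress increment lies on the virgin compression line:
S_c = C_c·H/(1+e₀)·log₁₀(σ'_f/σ'_0) = 0.3×3/(1+1.11)×log₁₀(151.99/56.887)
    = 0.42654 × 0.4268 = 0.182 m

S_c ≈ 0.182 m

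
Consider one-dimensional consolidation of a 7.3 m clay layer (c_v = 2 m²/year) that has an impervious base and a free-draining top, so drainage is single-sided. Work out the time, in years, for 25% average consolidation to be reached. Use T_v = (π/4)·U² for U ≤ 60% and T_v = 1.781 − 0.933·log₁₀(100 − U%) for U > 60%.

Drainage path length: H_d = H = 7.3 m (single drainage).
U ≤ 60%: T_v = (π/4)·U² = (π/4)×0.25² = 0.049087.
t = T_v·H_d²/c_v = 0.049087×7.3²/2 = 1.308 years.

t ≈ 1.31 years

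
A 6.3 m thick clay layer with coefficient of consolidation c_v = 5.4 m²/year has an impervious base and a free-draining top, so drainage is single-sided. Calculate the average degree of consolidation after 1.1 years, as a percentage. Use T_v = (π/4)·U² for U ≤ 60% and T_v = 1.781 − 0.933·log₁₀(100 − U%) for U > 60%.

Drainage path length: H_d = H = 6.3 m (single drainage).
T_v = c_v·t/H_d² = 5.4×1.1/6.3² = 0.14966.
T_v = 0.14966 corresponds to the U ≤ 60% branch:
U = √(4T_v/π) = 0.4365

U ≈ 43.7 %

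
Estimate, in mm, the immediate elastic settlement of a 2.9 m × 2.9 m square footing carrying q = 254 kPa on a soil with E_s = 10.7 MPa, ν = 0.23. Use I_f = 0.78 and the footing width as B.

Immediate (elastic) settlement: S_e = q·B·(1−ν²)/E_s · I_f.
E_s = 10.7 MPa = 10700 kPa.
S_e = 254 × 2.9 × (1 − 0.23²) / 10700 × 0.78
    = 254 × 2.9 × 0.9471 / 10700 × 0.78
    = 0.05086 m = 50.86 mm

S_e ≈ 50.9 mm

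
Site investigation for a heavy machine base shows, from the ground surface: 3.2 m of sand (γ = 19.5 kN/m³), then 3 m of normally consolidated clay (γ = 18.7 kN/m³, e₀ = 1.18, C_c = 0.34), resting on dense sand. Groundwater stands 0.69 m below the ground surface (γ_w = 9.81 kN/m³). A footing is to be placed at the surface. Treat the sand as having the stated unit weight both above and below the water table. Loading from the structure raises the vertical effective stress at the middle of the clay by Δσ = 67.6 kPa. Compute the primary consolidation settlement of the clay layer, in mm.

S_c ≈ 171 mm

Mid-depth of clay below the ground surface: z = 3.2 + 3/2 = 4.7 m.
Total vertical stress at mid-clay: σ_v = 19.5×3.2 + 18.7×1.5 = 90.45 kPa.
Pore pressure: u = 9.81×(4.7 − 0.69) = 39.338 kPa.
Initial effective stress: σ'_0 = σ_v − u = 90.45 − 39.338 = 51.112 kPa.
Final effective stress: σ'_f = σ'_0 + Δσ = 51.112 + 67.6 = 118.71 kPa.
Normally consolidated clay, so the full stress increment lies on the virgin compression line:
S_c = C_c·H/(1+e₀)·log₁₀(σ'_f/σ'_0) = 0.34×3/(1+1.18)×log₁₀(118.71/51.112)
    = 0.46789 × 0.36596 = 0.1712 m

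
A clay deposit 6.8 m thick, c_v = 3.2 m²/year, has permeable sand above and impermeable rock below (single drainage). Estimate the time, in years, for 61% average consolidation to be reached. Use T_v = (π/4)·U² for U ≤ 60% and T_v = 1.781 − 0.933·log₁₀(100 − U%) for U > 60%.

Drainage path length: H_d = H = 6.8 m (single drainage).
U > 60%: T_v = 1.781 − 0.933·log₁₀(100 − 61) = 0.29654.
t = T_v·H_d²/c_v = 0.29654×6.8²/3.2 = 4.285 years.

t ≈ 4.29 years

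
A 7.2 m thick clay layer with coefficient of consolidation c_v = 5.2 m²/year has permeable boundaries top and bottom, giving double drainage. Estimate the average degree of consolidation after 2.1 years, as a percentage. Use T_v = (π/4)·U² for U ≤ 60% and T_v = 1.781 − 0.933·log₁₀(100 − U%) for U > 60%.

Drainage path length: H_d = H/2 = 3.6 m (double drainage).
T_v = c_v·t/H_d² = 5.2×2.1/3.6² = 0.84259.
T_v = 0.84259 corresponds to the U > 60% branch:
U = 1 − 10^((1.781 − T_v)/0.933)/100 = 0.8987

U ≈ 89.9 %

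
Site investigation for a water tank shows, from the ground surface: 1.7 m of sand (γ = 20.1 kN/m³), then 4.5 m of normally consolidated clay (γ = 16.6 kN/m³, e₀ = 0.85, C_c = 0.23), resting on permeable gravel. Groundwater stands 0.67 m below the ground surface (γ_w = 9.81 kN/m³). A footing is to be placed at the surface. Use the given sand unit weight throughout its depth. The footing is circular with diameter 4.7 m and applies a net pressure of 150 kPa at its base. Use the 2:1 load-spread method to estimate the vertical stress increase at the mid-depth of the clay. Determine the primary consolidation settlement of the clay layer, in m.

S_c ≈ 0.183 m

Mid-depth of clay below the ground surface: z = 1.7 + 4.5/2 = 3.95 m.
Total vertical stress at mid-clay: σ_v = 20.1×1.7 + 16.6×2.25 = 71.52 kPa.
Pore pressure: u = 9.81×(3.95 − 0.67) = 32.177 kPa.
Initial effective stress: σ'_0 = σ_v − u = 71.52 − 32.177 = 39.343 kPa.
Stress increase at mid-clay by the 2:1 spreading method:
Δσ ≈ qD²/(D+z)² = 150×4.7²/(4.7+3.95)² = 44.285 kPa
Final effective stress: σ'_f = σ'_0 + Δσ = 39.343 + 44.285 = 83.628 kPa.
Normally consolidated clay, so the full stress increment lies on the virgin compression line:
S_c = C_c·H/(1+e₀)·log₁₀(σ'_f/σ'_0) = 0.23×4.5/(1+0.85)×log₁₀(83.628/39.343)
    = 0.55946 × 0.32748 = 0.1832 m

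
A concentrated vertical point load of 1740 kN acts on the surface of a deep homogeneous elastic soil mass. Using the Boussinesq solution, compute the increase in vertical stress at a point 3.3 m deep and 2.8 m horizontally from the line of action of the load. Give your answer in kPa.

Δσ_z ≈ 19.7 kPa

Boussinesq vertical stress below a point load on an elastic half-space:
Δσ_z = 3P/(2πz²) · [1 + (r/z)²]^(−5/2)
r/z = 2.8/3.3 = 0.84848; [1+(r/z)²]^(−5/2) = 0.25777.
Δσ_z = 3×1740/(2π×3.3²) × 0.25777 = 76.289 × 0.25777 = 19.67 kPa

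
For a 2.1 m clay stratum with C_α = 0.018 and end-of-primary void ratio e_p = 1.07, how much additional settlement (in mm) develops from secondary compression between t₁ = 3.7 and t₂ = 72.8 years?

Secondary compression: S_s = C_α·H/(1+e_p)·log₁₀(t₂/t₁)
S_s = 0.018×2.1/(1+1.07)×log₁₀(72.8/3.7)
    = 0.01826 × 1.294 = 0.02363 m

S_s ≈ 23.6 mm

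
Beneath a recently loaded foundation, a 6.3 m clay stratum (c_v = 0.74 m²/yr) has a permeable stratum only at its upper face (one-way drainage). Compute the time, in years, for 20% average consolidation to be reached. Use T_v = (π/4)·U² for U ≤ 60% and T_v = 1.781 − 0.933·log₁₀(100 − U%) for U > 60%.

t ≈ 1.69 years

Drainage path length: H_d = H = 6.3 m (single drainage).
U ≤ 60%: T_v = (π/4)·U² = (π/4)×0.2² = 0.031416.
t = T_v·H_d²/c_v = 0.031416×6.3²/0.74 = 1.685 years.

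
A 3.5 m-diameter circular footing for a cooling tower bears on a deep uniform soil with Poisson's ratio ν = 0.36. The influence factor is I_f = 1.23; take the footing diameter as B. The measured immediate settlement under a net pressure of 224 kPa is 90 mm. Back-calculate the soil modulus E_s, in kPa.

E_s ≈ 9330 kPa

S_e = q·B·(1−ν²)/E_s · I_f  ⇒  E_s = q·B·(1−ν²)·I_f / S_e.
E_s = 224 × 3.5 × 0.8704 × 1.23 / 0.09 = 9326 kPa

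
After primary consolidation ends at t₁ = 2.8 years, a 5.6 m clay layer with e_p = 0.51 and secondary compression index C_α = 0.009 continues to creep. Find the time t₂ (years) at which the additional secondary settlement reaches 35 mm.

S_s = C_α·H/(1+e_p)·log₁₀(t₂/t₁) ⇒ log₁₀(t₂/t₁) = S_s·(1+e_p)/(C_α·H).
log₁₀(t₂/t₁) = 0.035 × (1+0.51) / (0.009×5.6) = 1.049
t₂ = t₁ × 10^1.049 = 2.8 × 11.18 = 31.32 years

t₂ ≈ 31.3 years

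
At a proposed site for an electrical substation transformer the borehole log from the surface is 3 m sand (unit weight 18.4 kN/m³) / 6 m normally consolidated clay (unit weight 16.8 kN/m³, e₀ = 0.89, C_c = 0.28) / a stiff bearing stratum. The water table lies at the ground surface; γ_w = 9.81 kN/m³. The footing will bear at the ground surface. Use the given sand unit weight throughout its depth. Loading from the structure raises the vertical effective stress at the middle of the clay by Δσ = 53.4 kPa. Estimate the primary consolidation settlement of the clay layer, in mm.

Mid-depth of clay below the ground surface: z = 3 + 6/2 = 6 m.
Total vertical stress at mid-clay: σ_v = 18.4×3 + 16.8×3 = 105.6 kPa.
Pore pressure: u = 9.81×(6 − 0) = 58.86 kPa.
Initial effective stress: σ'_0 = σ_v − u = 105.6 − 58.86 = 46.74 kPa.
Final effective stress: σ'_f = σ'_0 + Δσ = 46.74 + 53.4 = 100.14 kPa.
Normally consolidated clay, so the full stress increment lies on the virgin compression line:
S_c = C_c·H/(1+e₀)·log₁₀(σ'_f/σ'_0) = 0.28×6/(1+0.89)×log₁₀(100.14/46.74)
    = 0.88889 × 0.33092 = 0.2942 m

S_c ≈ 294 mm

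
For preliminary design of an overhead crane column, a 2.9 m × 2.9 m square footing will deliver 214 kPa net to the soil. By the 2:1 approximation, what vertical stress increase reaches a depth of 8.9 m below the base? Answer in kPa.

By the 2:1 method the load spreads at 1 horizontal : 2 vertical, so at depth z the loaded area has grown by z in each plan dimension:
Δσ = qBL/((B+z)(L+z)) = 214×2.9×2.9/((2.9+8.9)(2.9+8.9)) = 12.925 kPa

Δσ_z ≈ 12.9 kPa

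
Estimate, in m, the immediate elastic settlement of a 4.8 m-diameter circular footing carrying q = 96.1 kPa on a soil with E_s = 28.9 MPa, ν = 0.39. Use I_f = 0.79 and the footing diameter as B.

S_e ≈ 0.0107 m

Immediate (elastic) settlement: S_e = q·B·(1−ν²)/E_s · I_f.
E_s = 28.9 MPa = 28900 kPa.
S_e = 96.1 × 4.8 × (1 − 0.39²) / 28900 × 0.79
    = 96.1 × 4.8 × 0.8479 / 28900 × 0.79
    = 0.01069 m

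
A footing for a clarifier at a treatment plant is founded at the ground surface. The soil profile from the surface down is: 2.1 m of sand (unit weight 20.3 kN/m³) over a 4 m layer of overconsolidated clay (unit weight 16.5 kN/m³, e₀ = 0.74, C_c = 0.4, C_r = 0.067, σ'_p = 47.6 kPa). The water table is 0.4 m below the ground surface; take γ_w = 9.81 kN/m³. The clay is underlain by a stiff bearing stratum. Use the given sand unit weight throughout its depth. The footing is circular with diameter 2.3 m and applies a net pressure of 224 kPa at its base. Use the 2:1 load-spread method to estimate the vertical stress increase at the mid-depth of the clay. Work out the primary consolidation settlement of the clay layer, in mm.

S_c ≈ 157 mm

Mid-depth of clay below the ground surface: z = 2.1 + 4/2 = 4.1 m.
Total vertical stress at mid-clay: σ_v = 20.3×2.1 + 16.5×2 = 75.63 kPa.
Pore pressure: u = 9.81×(4.1 − 0.4) = 36.297 kPa.
Initial effective stress: σ'_0 = σ_v − u = 75.63 − 36.297 = 39.333 kPa.
Stress increase at mid-clay by the 2:1 spreading method:
Δσ ≈ qD²/(D+z)² = 224×2.3²/(2.3+4.1)² = 28.93 kPa
Final effective stress: σ'_f = 39.333 + 28.93 = 68.263 kPa.
σ'_f = 68.263 > σ'_p = 47.6 kPa, so the stress path crosses the preconsolidation pressure — recompression up to σ'_p, then virgin compression beyond:
S_c = H/(1+e₀)·[C_r·log₁₀(σ'_p/σ'_0) + C_c·log₁₀(σ'_f/σ'_p)]
    = 4/1.74 × [0.067×log₁₀(47.6/39.333) + 0.4×log₁₀(68.263/47.6)]
    = 2.2989 × [0.0055509 + 0.062631] = 0.1567 m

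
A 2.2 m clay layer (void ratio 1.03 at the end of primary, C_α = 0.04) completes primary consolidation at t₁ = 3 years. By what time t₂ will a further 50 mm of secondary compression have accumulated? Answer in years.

t₂ ≈ 42.7 years

S_s = C_α·H/(1+e_p)·log₁₀(t₂/t₁) ⇒ log₁₀(t₂/t₁) = S_s·(1+e_p)/(C_α·H).
log₁₀(t₂/t₁) = 0.05 × (1+1.03) / (0.04×2.2) = 1.153
t₂ = t₁ × 10^1.153 = 3 × 14.24 = 42.71 years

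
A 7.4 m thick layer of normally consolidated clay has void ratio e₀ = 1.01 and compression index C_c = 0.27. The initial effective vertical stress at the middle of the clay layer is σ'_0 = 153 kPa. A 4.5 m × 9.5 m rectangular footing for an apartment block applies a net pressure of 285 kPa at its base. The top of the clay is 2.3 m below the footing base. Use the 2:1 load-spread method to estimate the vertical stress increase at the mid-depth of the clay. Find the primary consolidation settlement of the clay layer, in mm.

Mid-depth of clay below the footing base: z = 2.3 + 7.4/2 = 6 m.
Stress increase at mid-clay by the 2:1 spreading method:
Δσ = qBL/((B+z)(L+z)) = 285×4.5×9.5/((4.5+6)(9.5+6)) = 74.862 kPa
Final effective stress: σ'_f = σ'_0 + Δσ = 153 + 74.862 = 227.86 kPa.
Normally consolidated clay, so the full stress increment lies on the virgin compression line:
S_c = C_c·H/(1+e₀)·log₁₀(σ'_f/σ'_0) = 0.27×7.4/(1+1.01)×log₁₀(227.86/153)
    = 0.99403 × 0.17298 = 0.1719 m

S_c ≈ 172 mm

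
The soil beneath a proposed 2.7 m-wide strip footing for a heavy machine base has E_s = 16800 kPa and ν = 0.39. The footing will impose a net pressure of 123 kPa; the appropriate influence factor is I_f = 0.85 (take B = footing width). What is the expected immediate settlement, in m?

Immediate (elastic) settlement: S_e = q·B·(1−ν²)/E_s · I_f.
S_e = 123 × 2.7 × (1 − 0.39²) / 16800 × 0.85
    = 123 × 2.7 × 0.8479 / 16800 × 0.85
    = 0.01425 m

S_e ≈ 0.0142 m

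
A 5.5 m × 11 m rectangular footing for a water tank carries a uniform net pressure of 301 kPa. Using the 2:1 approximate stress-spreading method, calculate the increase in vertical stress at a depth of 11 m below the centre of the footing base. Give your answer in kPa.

Δσ_z ≈ 50.2 kPa

By the 2:1 method the load spreads at 1 horizontal : 2 vertical, so at depth z the loaded area has grown by z in each plan dimension:
Δσ = qBL/((B+z)(L+z)) = 301×5.5×11/((5.5+11)(11+11)) = 50.167 kPa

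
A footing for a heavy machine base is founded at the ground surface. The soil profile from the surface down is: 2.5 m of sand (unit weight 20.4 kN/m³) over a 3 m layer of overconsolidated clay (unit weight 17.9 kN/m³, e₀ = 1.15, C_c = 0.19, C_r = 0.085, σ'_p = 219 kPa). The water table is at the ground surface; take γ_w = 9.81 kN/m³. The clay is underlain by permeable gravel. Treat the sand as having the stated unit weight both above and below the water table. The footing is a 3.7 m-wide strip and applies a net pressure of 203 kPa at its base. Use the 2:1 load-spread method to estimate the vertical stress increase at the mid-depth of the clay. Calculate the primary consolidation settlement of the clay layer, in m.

Mid-depth of clay below the ground surface: z = 2.5 + 3/2 = 4 m.
Total vertical stress at mid-clay: σ_v = 20.4×2.5 + 17.9×1.5 = 77.85 kPa.
Pore pressure: u = 9.81×(4 − 0) = 39.24 kPa.
Initial effective stress: σ'_0 = σ_v − u = 77.85 − 39.24 = 38.61 kPa.
Stress increase at mid-clay by the 2:1 spreading method:
Δσ = qB/(B+z) = 203×3.7/(3.7+4) = 97.545 kPa
Final effective stress: σ'_f = 38.61 + 97.545 = 136.16 kPa.
σ'_f = 136.16 ≤ σ'_p = 219 kPa, so the clay remains overconsolidated and only the recompression index applies:
S_c = C_r·H/(1+e₀)·log₁₀(σ'_f/σ'_0) = 0.085×3/2.15×log₁₀(136.16/38.61)
    = 0.1186 × 0.54735 = 0.06492 m

S_c ≈ 0.0649 m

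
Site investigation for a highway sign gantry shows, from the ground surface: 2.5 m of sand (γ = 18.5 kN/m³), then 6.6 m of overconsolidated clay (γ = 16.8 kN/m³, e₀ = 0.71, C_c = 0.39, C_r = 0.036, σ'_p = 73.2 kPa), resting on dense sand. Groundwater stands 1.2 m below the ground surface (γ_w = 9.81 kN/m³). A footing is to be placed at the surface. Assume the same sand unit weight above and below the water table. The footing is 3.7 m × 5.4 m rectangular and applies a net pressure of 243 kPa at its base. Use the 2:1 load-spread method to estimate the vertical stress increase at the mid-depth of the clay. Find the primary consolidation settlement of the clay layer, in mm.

Mid-depth of clay below the ground surface: z = 2.5 + 6.6/2 = 5.8 m.
Total vertical stress at mid-clay: σ_v = 18.5×2.5 + 16.8×3.3 = 101.69 kPa.
Pore pressure: u = 9.81×(5.8 − 1.2) = 45.126 kPa.
Initial effective stress: σ'_0 = σ_v − u = 101.69 − 45.126 = 56.564 kPa.
Stress increase at mid-clay by the 2:1 spreading method:
Δσ = qBL/((B+z)(L+z)) = 243×3.7×5.4/((3.7+5.8)(5.4+5.8)) = 45.631 kPa
Final effective stress: σ'_f = 56.564 + 45.631 = 102.19 kPa.
σ'_f = 102.19 > σ'_p = 73.2 kPa, so the stress path crosses the preconsolidation pressure — recompression up to σ'_p, then virgin compression beyond:
S_c = H/(1+e₀)·[C_r·log₁₀(σ'_p/σ'_0) + C_c·log₁₀(σ'_f/σ'_p)]
    = 6.6/1.71 × [0.036×log₁₀(73.2/56.564) + 0.39×log₁₀(102.19/73.2)]
    = 3.8596 × [0.004031 + 0.05651] = 0.2337 m

S_c ≈ 234 mm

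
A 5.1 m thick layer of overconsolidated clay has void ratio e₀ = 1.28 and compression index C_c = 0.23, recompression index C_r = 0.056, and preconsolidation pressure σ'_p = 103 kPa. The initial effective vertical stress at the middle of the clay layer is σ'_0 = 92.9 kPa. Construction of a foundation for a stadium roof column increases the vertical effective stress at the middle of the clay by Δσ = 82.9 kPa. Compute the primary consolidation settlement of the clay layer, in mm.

S_c ≈ 125 mm

Final effective stress: σ'_f = 92.9 + 82.9 = 175.8 kPa.
σ'_f = 175.8 > σ'_p = 103 kPa, so the stress path crosses the preconsolidation pressure — recompression up to σ'_p, then virgin compression beyond:
S_c = H/(1+e₀)·[C_r·log₁₀(σ'_p/σ'_0) + C_c·log₁₀(σ'_f/σ'_p)]
    = 5.1/2.28 × [0.056×log₁₀(103/92.9) + 0.23×log₁₀(175.8/103)]
    = 2.2368 × [0.00251 + 0.053402] = 0.1251 m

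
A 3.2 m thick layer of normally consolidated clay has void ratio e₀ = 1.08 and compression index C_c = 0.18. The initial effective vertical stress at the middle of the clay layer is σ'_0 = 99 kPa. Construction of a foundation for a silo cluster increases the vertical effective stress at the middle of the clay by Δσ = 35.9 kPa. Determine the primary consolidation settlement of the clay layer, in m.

S_c ≈ 0.0372 m

Final effective stress: σ'_f = σ'_0 + Δσ = 99 + 35.9 = 134.9 kPa.
Normally consolidated clay, so the full stress increment lies on the virgin compression line:
S_c = C_c·H/(1+e₀)·log₁₀(σ'_f/σ'_0) = 0.18×3.2/(1+1.08)×log₁₀(134.9/99)
    = 0.27692 × 0.13438 = 0.03721 m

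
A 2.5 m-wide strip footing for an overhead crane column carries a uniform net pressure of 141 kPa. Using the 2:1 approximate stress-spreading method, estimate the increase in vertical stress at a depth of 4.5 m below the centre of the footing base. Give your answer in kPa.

By the 2:1 method the load spreads at 1 horizontal : 2 vertical, so at depth z the loaded area has grown by z in each plan dimension:
Δσ = qB/(B+z) = 141×2.5/(2.5+4.5) = 50.357 kPa

Δσ_z ≈ 50.4 kPa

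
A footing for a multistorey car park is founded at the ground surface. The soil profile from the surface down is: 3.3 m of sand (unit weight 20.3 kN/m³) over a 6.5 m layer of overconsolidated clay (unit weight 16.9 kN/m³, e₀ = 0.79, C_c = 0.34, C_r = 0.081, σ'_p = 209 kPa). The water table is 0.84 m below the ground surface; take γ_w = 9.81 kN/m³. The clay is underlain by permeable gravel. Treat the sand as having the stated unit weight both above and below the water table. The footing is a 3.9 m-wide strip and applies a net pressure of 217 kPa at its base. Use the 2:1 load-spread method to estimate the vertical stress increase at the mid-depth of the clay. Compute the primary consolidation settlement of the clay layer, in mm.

S_c ≈ 102 mm

Mid-depth of clay below the ground surface: z = 3.3 + 6.5/2 = 6.55 m.
Total vertical stress at mid-clay: σ_v = 20.3×3.3 + 16.9×3.25 = 121.91 kPa.
Pore pressure: u = 9.81×(6.55 − 0.84) = 56.015 kPa.
Initial effective stress: σ'_0 = σ_v − u = 121.91 − 56.015 = 65.895 kPa.
Stress increase at mid-clay by the 2:1 spreading method:
Δσ = qB/(B+z) = 217×3.9/(3.9+6.55) = 80.986 kPa
Final effective stress: σ'_f = 65.895 + 80.986 = 146.88 kPa.
σ'_f = 146.88 ≤ σ'_p = 209 kPa, so the clay remains overconsolidated and only the recompression index applies:
S_c = C_r·H/(1+e₀)·log₁₀(σ'_f/σ'_0) = 0.081×6.5/1.79×log₁₀(146.88/65.895)
    = 0.29414 × 0.34811 = 0.1024 m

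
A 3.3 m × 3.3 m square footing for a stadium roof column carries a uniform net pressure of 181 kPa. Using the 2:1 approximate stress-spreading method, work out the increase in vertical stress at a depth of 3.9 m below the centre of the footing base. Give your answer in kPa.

Δσ_z ≈ 38 kPa

By the 2:1 method the load spreads at 1 horizontal : 2 vertical, so at depth z the loaded area has grown by z in each plan dimension:
Δσ = qBL/((B+z)(L+z)) = 181×3.3×3.3/((3.3+3.9)(3.3+3.9)) = 38.023 kPa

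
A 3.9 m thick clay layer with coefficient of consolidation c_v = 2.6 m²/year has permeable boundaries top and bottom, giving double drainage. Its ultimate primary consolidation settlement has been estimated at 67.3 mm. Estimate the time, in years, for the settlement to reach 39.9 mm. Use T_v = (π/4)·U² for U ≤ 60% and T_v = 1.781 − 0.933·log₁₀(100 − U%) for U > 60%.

t ≈ 0.404 years

Drainage path length: H_d = H/2 = 1.95 m (double drainage).
U = S(t)/S_ult = 39.9/67.3 = 0.5929.
U ≤ 60%: T_v = (π/4)·U² = (π/4)×0.59287² = 0.27606.
t = T_v·H_d²/c_v = 0.27606×1.95²/2.6 = 0.4037 years.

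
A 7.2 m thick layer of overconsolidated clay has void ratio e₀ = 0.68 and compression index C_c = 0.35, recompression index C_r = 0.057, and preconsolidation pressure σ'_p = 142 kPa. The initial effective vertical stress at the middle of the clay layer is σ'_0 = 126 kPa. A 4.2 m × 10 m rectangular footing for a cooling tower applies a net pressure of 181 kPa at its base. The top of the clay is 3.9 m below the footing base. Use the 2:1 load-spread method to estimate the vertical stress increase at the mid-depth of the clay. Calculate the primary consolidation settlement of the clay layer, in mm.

S_c ≈ 103 mm

Mid-depth of clay below the footing base: z = 3.9 + 7.2/2 = 7.5 m.
Stress increase at mid-clay by the 2:1 spreading method:
Δσ = qBL/((B+z)(L+z)) = 181×4.2×10/((4.2+7.5)(10+7.5)) = 37.128 kPa
Final effective stress: σ'_f = 126 + 37.128 = 163.13 kPa.
σ'_f = 163.13 > σ'_p = 142 kPa, so the stress path crosses the preconsolidation pressure — recompression up to σ'_p, then virgin compression beyond:
S_c = H/(1+e₀)·[C_r·log₁₀(σ'_p/σ'_0) + C_c·log₁₀(σ'_f/σ'_p)]
    = 7.2/1.68 × [0.057×log₁₀(142/126) + 0.35×log₁₀(163.13/142)]
    = 4.2857 × [0.0029593 + 0.021086] = 0.1031 m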